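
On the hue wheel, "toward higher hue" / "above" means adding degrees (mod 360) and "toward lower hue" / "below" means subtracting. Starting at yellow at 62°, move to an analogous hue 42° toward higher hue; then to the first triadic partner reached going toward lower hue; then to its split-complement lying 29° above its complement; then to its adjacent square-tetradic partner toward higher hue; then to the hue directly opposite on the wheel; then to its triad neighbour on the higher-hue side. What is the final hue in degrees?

62 + 42 = 104°   (analog 42° ↑)
104 − 120 = -16 → -16 + 360 = 344°   (triadic ↓)
344 + 209 = 553 → 553 − 360 = 193°   (split-comp 29° ↑)
193 + 90 = 283°   (square ↑)
283 + 180 = 463 → 463 − 360 = 103°   (complement)
103 + 120 = 223°   (triadic ↑)

223°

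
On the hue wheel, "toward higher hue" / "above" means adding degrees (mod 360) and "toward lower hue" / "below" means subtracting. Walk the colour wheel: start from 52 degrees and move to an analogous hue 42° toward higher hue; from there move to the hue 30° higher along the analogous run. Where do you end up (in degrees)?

+42° (analog 42° ↑): 52 + 42 = 94°
+30° (analog 30° ↑): 94 + 30 = 124°

124°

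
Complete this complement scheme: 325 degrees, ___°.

145°

The complement sits 180° across the wheel.
The full set through 325° is {145°, 325°}.
Given {325°}, the missing hue is 145°.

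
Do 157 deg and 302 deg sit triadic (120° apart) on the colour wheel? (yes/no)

Angular distance: |157 − 302| = 145 = 145°.
Triadic (120° apart) requires 120°.

no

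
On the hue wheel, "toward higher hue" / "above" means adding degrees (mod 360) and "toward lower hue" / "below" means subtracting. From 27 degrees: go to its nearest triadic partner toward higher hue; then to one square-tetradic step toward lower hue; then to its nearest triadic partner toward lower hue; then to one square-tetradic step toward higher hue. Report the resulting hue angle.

+120° (triadic ↑): 27 + 120 = 147°
−90° (square ↓): 147 − 90 = 57°
−120° (triadic ↓): 57 − 120 = -63 → -63 + 360 = 297°
+90° (square ↑): 297 + 90 = 387 → 387 − 360 = 27°

27°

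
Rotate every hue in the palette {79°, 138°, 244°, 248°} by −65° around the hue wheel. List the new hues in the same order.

14°, 73°, 179°, 183°

79 − 65 = 14°
138 − 65 = 73°
244 − 65 = 179°
248 − 65 = 183°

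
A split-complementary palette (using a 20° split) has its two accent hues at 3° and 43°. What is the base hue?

The accents sit 20° either side of the complement, so the complement is their short-arc midpoint on the wheel.
Short-arc midpoint of 3° and 43°: 23°.
Base is 180° from the complement: 23 − 180 = -157 → -157 + 360 = 203°

203°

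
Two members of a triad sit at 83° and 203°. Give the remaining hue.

323°

A triad spaces three hues 120° apart.
The full set is {83°, 203°, 323°}.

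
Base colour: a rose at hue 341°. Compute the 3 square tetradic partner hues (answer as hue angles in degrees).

71°, 161° and 251°

A square tetradic scheme places four hues every 90°.
341 + 90 = 431 → 431 − 360 = 71°
341 + 180 = 521 → 521 − 360 = 161°
341 + 270 = 611 → 611 − 360 = 251°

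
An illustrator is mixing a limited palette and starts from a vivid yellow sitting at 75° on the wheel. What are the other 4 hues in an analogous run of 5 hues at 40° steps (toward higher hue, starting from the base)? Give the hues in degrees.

115°, 155°, 195°, 235°

Analogous hues sit every 40° along the wheel.
75 + 40 = 115°
75 + 80 = 155°
75 + 120 = 195°
75 + 160 = 235°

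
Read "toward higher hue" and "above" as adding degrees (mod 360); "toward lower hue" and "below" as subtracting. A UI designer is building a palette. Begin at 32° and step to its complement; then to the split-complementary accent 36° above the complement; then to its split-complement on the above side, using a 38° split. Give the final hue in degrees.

+180° (complement): 32 + 180 = 212°
+216° (split-comp 36° ↑): 212 + 216 = 428 → 428 − 360 = 68°
+218° (split-comp 38° ↑): 68 + 218 = 286°

286°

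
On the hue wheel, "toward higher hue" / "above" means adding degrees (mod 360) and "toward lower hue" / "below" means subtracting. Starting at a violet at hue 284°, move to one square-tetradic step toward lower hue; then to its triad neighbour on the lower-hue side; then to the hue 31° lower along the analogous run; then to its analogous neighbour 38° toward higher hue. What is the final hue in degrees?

−90° (square ↓): 284 − 90 = 194°
−120° (triadic ↓): 194 − 120 = 74°
−31° (analog 31° ↓): 74 − 31 = 43°
+38° (analog 38° ↑): 43 + 38 = 81°

81°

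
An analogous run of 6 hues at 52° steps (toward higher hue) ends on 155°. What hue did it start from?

5 steps of 52° (toward higher hue) give a net shift of +260°.
Start = end − shift: 155 − 260 = -105 → -105 + 360 = 255°

255°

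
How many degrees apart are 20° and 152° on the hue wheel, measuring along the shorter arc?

132°

|20 − 152| = 132.
132 ≤ 180, so the shorter arc is 132°.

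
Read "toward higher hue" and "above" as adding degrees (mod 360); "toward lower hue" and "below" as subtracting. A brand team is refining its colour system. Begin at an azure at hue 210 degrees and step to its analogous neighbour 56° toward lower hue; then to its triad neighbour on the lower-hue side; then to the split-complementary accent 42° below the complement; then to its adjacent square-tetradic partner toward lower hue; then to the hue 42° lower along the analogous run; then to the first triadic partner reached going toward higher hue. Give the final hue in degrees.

−56° (analog 56° ↓): 210 − 56 = 154°
−120° (triadic ↓): 154 − 120 = 34°
+138° (split-comp 42° ↓): 34 + 138 = 172°
−90° (square ↓): 172 − 90 = 82°
−42° (analog 42° ↓): 82 − 42 = 40°
+120° (triadic ↑): 40 + 120 = 160°

160°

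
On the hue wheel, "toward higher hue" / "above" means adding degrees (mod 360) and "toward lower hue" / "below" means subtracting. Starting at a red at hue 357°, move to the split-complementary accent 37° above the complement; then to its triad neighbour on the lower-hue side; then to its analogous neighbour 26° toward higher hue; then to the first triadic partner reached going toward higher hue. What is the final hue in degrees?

240°

split-comp 37° ↑ +217°: 357 + 217 = 574 → 574 − 360 = 214°
triadic ↓ −120°: 214 − 120 = 94°
analog 26° ↑ +26°: 94 + 26 = 120°
triadic ↑ +120°: 120 + 120 = 240°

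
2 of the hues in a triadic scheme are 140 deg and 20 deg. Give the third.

260°

A triad places three hues 120° apart.
The full set through 20° is {20°, 140°, 260°}.
Given {20°, 140°}, the missing hue is 260°.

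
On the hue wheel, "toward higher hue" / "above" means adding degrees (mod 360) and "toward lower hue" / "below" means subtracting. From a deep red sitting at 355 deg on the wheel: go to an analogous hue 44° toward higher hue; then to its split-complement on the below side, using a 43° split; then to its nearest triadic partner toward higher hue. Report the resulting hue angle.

+44° (analog 44° ↑): 355 + 44 = 399 → 399 − 360 = 39°
+137° (split-comp 43° ↓): 39 + 137 = 176°
+120° (triadic ↑): 176 + 120 = 296°

296°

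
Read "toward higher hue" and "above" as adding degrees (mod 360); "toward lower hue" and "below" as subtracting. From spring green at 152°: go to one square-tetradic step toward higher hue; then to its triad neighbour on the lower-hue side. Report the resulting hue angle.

122°

+90° (square ↑): 152 + 90 = 242°
−120° (triadic ↓): 242 − 120 = 122°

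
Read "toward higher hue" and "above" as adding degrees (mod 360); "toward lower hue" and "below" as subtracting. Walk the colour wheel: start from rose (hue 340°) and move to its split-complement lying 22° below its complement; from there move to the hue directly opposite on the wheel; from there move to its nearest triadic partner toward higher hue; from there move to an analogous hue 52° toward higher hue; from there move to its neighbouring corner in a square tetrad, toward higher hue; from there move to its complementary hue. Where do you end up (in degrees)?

+158° (split-comp 22° ↓): 340 + 158 = 498 → 498 − 360 = 138°
+180° (complement): 138 + 180 = 318°
+120° (triadic ↑): 318 + 120 = 438 → 438 − 360 = 78°
+52° (analog 52° ↑): 78 + 52 = 130°
+90° (square ↑): 130 + 90 = 220°
+180° (complement): 220 + 180 = 400 → 400 − 360 = 40°

40°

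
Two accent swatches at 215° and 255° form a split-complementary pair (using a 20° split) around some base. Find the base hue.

55°

The accents sit 20° either side of the complement, so the complement is their short-arc midpoint on the wheel.
Short-arc midpoint of 215° and 255°: 235°.
Base is 180° from the complement: 235 − 180 = 55°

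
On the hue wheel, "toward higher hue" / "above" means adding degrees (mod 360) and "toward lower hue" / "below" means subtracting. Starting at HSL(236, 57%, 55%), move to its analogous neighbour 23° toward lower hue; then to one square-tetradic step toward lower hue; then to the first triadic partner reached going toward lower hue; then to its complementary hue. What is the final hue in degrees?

analog 23° ↓ −23°: 236 − 23 = 213°
square ↓ −90°: 213 − 90 = 123°
triadic ↓ −120°: 123 − 120 = 3°
complement +180°: 3 + 180 = 183°

183°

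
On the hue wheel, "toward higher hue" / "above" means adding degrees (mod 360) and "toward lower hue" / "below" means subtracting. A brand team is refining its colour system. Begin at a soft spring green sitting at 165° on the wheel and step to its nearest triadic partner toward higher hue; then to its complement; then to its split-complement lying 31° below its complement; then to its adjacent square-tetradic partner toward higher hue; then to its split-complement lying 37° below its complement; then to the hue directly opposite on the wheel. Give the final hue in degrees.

307°

triadic ↑ +120°: 165 + 120 = 285°
complement +180°: 285 + 180 = 465 → 465 − 360 = 105°
split-comp 31° ↓ +149°: 105 + 149 = 254°
square ↑ +90°: 254 + 90 = 344°
split-comp 37° ↓ +143°: 344 + 143 = 487 → 487 − 360 = 127°
complement +180°: 127 + 180 = 307°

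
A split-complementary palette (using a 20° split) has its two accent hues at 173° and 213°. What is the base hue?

The accents sit 20° either side of the complement, so the complement is their short-arc midpoint on the wheel.
Short-arc midpoint of 173° and 213°: 193°.
Base is 180° from the complement: 193 − 180 = 13°

13°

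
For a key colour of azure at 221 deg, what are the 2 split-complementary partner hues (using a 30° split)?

11° and 71°

Complement of 221 deg: 221 + 180 = 401 → 401 − 360 = 41°
41 − 30 = 11°
41 + 30 = 71°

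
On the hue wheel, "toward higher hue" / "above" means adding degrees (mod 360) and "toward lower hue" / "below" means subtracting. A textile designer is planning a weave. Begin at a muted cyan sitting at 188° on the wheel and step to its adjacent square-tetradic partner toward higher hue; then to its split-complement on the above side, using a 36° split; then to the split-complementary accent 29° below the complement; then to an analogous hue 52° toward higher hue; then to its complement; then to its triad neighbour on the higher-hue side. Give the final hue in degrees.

+90° (square ↑): 188 + 90 = 278°
+216° (split-comp 36° ↑): 278 + 216 = 494 → 494 − 360 = 134°
+151° (split-comp 29° ↓): 134 + 151 = 285°
+52° (analog 52° ↑): 285 + 52 = 337°
+180° (complement): 337 + 180 = 517 → 517 − 360 = 157°
+120° (triadic ↑): 157 + 120 = 277°

277°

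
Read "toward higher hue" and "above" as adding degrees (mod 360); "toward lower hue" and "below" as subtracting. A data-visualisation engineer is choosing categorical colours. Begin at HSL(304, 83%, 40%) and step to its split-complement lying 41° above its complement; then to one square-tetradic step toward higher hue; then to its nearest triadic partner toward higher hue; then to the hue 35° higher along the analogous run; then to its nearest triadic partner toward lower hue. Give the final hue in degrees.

290°

304 + 221 = 525 → 525 − 360 = 165°   (split-comp 41° ↑)
165 + 90 = 255°   (square ↑)
255 + 120 = 375 → 375 − 360 = 15°   (triadic ↑)
15 + 35 = 50°   (analog 35° ↑)
50 − 120 = -70 → -70 + 360 = 290°   (triadic ↓)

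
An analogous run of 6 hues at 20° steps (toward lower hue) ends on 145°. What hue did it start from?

5 steps of 20° (toward lower hue) give a net shift of −100°.
Start = end − shift: 145 + 100 = 245°

245°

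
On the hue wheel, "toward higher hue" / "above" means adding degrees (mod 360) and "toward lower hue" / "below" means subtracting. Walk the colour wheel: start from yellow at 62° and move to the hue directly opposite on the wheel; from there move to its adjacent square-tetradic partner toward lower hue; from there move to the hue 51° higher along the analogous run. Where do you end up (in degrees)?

complement +180°: 62 + 180 = 242°
square ↓ −90°: 242 − 90 = 152°
analog 51° ↑ +51°: 152 + 51 = 203°

203°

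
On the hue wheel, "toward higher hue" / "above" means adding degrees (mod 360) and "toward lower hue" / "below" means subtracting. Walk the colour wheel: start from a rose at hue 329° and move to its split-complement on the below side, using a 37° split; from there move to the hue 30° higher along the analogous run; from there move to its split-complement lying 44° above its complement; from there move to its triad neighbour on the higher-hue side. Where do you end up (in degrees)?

+143° (split-comp 37° ↓): 329 + 143 = 472 → 472 − 360 = 112°
+30° (analog 30° ↑): 112 + 30 = 142°
+224° (split-comp 44° ↑): 142 + 224 = 366 → 366 − 360 = 6°
+120° (triadic ↑): 6 + 120 = 126°

126°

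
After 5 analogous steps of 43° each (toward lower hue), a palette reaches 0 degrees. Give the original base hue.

215°

5 steps of 43° (toward lower hue) give a net shift of −215°.
Start = end − shift: 0 + 215 = 215°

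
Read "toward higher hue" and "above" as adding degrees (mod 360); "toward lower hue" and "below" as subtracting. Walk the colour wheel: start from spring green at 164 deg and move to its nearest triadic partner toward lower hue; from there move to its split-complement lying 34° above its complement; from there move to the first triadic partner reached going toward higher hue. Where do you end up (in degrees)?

164 − 120 = 44°   (triadic ↓)
44 + 214 = 258°   (split-comp 34° ↑)
258 + 120 = 378 → 378 − 360 = 18°   (triadic ↑)

18°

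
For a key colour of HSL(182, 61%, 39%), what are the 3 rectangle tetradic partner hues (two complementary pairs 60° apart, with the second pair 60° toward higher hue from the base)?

A rectangular tetradic uses two complementary pairs 60° apart: offsets 0°, 60°, 180°, 240°.
182 + 60 = 242°
182 + 180 = 362 → 362 − 360 = 2°
182 + 240 = 422 → 422 − 360 = 62°

242°, 2°, and 62°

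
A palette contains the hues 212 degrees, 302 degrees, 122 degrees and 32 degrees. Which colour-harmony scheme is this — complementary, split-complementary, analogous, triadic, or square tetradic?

square tetradic

Sort the hues: 32°, 122°, 212°, 302°.
Successive gaps around the wheel: 90°, 90°, 90°, 90°.
Four hues every 90° form a square tetradic scheme.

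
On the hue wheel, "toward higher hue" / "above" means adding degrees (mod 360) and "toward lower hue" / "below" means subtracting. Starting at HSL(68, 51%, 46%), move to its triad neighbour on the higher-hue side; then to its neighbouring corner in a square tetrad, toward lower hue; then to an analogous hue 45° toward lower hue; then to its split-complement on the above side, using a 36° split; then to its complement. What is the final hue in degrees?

68 + 120 = 188°   (triadic ↑)
188 − 90 = 98°   (square ↓)
98 − 45 = 53°   (analog 45° ↓)
53 + 216 = 269°   (split-comp 36° ↑)
269 + 180 = 449 → 449 − 360 = 89°   (complement)

89°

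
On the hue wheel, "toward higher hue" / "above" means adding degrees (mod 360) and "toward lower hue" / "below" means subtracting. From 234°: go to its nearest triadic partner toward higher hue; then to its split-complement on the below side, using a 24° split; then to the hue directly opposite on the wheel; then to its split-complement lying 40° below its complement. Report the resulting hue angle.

110°

+120° (triadic ↑): 234 + 120 = 354°
+156° (split-comp 24° ↓): 354 + 156 = 510 → 510 − 360 = 150°
+180° (complement): 150 + 180 = 330°
+140° (split-comp 40° ↓): 330 + 140 = 470 → 470 − 360 = 110°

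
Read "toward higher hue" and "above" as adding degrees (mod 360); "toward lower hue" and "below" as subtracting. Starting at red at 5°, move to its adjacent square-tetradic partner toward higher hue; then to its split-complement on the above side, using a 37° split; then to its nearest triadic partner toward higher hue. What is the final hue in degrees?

72°

5 + 90 = 95°   (square ↑)
95 + 217 = 312°   (split-comp 37° ↑)
312 + 120 = 432 → 432 − 360 = 72°   (triadic ↑)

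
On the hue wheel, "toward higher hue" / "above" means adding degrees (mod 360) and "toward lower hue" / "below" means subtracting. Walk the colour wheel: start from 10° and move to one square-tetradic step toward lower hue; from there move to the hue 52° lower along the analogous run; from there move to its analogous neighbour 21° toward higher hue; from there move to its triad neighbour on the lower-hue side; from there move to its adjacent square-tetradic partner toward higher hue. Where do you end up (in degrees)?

square ↓ −90°: 10 − 90 = -80 → -80 + 360 = 280°
analog 52° ↓ −52°: 280 − 52 = 228°
analog 21° ↑ +21°: 228 + 21 = 249°
triadic ↓ −120°: 249 − 120 = 129°
square ↑ +90°: 129 + 90 = 219°

219°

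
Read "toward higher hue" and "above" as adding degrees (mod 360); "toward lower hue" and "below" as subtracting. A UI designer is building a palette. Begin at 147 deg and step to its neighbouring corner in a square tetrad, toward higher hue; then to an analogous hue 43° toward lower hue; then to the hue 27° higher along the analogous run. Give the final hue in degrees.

+90° (square ↑): 147 + 90 = 237°
−43° (analog 43° ↓): 237 − 43 = 194°
+27° (analog 27° ↑): 194 + 27 = 221°

221°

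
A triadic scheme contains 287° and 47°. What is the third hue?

167°

A triad spaces three hues 120° apart.
The full set is {47°, 167°, 287°}.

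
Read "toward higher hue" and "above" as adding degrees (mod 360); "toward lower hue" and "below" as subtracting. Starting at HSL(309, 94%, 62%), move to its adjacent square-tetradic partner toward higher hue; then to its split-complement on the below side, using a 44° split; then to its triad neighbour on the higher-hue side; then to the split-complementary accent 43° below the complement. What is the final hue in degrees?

309 + 90 = 399 → 399 − 360 = 39°   (square ↑)
39 + 136 = 175°   (split-comp 44° ↓)
175 + 120 = 295°   (triadic ↑)
295 + 137 = 432 → 432 − 360 = 72°   (split-comp 43° ↓)

72°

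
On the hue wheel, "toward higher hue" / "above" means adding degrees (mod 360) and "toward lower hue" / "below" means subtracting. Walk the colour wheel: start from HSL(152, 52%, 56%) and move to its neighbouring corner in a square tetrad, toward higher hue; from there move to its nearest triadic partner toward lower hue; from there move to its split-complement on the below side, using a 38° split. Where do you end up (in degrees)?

square ↑ +90°: 152 + 90 = 242°
triadic ↓ −120°: 242 − 120 = 122°
split-comp 38° ↓ +142°: 122 + 142 = 264°

264°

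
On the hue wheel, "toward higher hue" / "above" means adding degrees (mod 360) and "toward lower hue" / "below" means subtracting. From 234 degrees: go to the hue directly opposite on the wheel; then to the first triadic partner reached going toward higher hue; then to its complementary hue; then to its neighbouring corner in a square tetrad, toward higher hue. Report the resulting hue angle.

84°

+180° (complement): 234 + 180 = 414 → 414 − 360 = 54°
+120° (triadic ↑): 54 + 120 = 174°
+180° (complement): 174 + 180 = 354°
+90° (square ↑): 354 + 90 = 444 → 444 − 360 = 84°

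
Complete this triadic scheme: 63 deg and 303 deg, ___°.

183°

A triad places three hues 120° apart.
The full set through 63° is {63°, 183°, 303°}.
Given {63°, 303°}, the missing hue is 183°.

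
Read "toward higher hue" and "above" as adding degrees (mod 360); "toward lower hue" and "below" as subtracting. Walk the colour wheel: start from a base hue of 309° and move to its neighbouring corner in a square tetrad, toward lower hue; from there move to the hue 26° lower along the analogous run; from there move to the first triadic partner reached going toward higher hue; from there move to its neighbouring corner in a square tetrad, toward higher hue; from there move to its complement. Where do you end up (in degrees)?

square ↓ −90°: 309 − 90 = 219°
analog 26° ↓ −26°: 219 − 26 = 193°
triadic ↑ +120°: 193 + 120 = 313°
square ↑ +90°: 313 + 90 = 403 → 403 − 360 = 43°
complement +180°: 43 + 180 = 223°

223°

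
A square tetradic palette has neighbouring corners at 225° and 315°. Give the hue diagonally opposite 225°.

45°

A square tetradic scheme places four hues 90° apart; opposite corners are 180° apart.
225 + 180 = 405 → 405 − 360 = 45°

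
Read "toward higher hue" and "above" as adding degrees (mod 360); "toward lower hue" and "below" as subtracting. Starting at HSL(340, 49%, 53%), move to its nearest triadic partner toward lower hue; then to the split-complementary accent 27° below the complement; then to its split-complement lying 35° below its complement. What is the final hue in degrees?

158°

triadic ↓ −120°: 340 − 120 = 220°
split-comp 27° ↓ +153°: 220 + 153 = 373 → 373 − 360 = 13°
split-comp 35° ↓ +145°: 13 + 145 = 158°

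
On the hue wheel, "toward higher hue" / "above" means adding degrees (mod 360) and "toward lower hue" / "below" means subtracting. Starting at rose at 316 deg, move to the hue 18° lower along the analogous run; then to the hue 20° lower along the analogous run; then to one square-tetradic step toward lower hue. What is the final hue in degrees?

188°

−18° (analog 18° ↓): 316 − 18 = 298°
−20° (analog 20° ↓): 298 − 20 = 278°
−90° (square ↓): 278 − 90 = 188°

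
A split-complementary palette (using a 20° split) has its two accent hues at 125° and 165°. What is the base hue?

325°

The accents sit 20° either side of the complement, so the complement is their short-arc midpoint on the wheel.
Short-arc midpoint of 125° and 165°: 145°.
Base is 180° from the complement: 145 − 180 = -35 → -35 + 360 = 325°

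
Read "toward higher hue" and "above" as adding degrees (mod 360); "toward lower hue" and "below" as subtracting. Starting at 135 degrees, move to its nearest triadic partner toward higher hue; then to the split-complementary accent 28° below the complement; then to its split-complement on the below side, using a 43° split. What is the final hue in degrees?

+120° (triadic ↑): 135 + 120 = 255°
+152° (split-comp 28° ↓): 255 + 152 = 407 → 407 − 360 = 47°
+137° (split-comp 43° ↓): 47 + 137 = 184°

184°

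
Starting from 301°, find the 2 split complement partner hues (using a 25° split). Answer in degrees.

96° and 146°

Split-complementary hues sit 25° either side of the complement.
Complement of 301°: 301 + 180 = 481 → 481 − 360 = 121°
121 − 25 = 96°
121 + 25 = 146°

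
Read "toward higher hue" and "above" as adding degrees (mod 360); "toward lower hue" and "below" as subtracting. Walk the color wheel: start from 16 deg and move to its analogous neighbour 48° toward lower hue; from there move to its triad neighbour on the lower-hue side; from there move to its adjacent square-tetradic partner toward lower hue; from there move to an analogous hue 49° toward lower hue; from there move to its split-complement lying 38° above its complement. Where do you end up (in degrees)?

−48° (analog 48° ↓): 16 − 48 = -32 → -32 + 360 = 328°
−120° (triadic ↓): 328 − 120 = 208°
−90° (square ↓): 208 − 90 = 118°
−49° (analog 49° ↓): 118 − 49 = 69°
+218° (split-comp 38° ↑): 69 + 218 = 287°

287°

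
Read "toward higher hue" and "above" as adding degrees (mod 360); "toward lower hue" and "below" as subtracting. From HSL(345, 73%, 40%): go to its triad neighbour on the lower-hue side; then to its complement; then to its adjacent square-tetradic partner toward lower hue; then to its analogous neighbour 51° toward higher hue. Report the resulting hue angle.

6°

triadic ↓ −120°: 345 − 120 = 225°
complement +180°: 225 + 180 = 405 → 405 − 360 = 45°
square ↓ −90°: 45 − 90 = -45 → -45 + 360 = 315°
analog 51° ↑ +51°: 315 + 51 = 366 → 366 − 360 = 6°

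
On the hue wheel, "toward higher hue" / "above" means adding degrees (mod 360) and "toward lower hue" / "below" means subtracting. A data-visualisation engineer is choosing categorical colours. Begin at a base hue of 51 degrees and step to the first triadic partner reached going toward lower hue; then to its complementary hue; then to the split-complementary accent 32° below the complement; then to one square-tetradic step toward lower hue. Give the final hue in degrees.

−120° (triadic ↓): 51 − 120 = -69 → -69 + 360 = 291°
+180° (complement): 291 + 180 = 471 → 471 − 360 = 111°
+148° (split-comp 32° ↓): 111 + 148 = 259°
−90° (square ↓): 259 − 90 = 169°

169°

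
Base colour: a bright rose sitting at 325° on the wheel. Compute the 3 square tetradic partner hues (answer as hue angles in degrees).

325 + 90 = 415 → 415 − 360 = 55°
325 + 180 = 505 → 505 − 360 = 145°
325 + 270 = 595 → 595 − 360 = 235°

55°, 145°, 235°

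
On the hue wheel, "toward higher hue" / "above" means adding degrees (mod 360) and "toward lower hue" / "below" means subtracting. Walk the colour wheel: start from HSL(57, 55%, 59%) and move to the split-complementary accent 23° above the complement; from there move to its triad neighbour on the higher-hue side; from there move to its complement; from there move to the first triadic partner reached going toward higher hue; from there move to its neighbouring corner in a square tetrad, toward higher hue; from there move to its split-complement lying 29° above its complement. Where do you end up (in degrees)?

259°

+203° (split-comp 23° ↑): 57 + 203 = 260°
+120° (triadic ↑): 260 + 120 = 380 → 380 − 360 = 20°
+180° (complement): 20 + 180 = 200°
+120° (triadic ↑): 200 + 120 = 320°
+90° (square ↑): 320 + 90 = 410 → 410 − 360 = 50°
+209° (split-comp 29° ↑): 50 + 209 = 259°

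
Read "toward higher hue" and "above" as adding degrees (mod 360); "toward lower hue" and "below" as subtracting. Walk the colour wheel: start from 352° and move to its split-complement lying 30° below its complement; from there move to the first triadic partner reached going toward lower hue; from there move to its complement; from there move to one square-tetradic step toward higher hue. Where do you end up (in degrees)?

+150° (split-comp 30° ↓): 352 + 150 = 502 → 502 − 360 = 142°
−120° (triadic ↓): 142 − 120 = 22°
+180° (complement): 22 + 180 = 202°
+90° (square ↑): 202 + 90 = 292°

292°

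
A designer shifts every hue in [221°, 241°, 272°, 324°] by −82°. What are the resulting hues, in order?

139°, 159°, 190°, 242°

221 − 82 = 139°
241 − 82 = 159°
272 − 82 = 190°
324 − 82 = 242°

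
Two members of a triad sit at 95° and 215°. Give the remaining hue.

A triad spaces three hues 120° apart.
The full set is {95°, 215°, 335°}.

335°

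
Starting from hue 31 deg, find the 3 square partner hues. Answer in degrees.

121°, 211°, 301°

A square tetradic scheme places four hues every 90°.
31 + 90 = 121°
31 + 180 = 211°
31 + 270 = 301°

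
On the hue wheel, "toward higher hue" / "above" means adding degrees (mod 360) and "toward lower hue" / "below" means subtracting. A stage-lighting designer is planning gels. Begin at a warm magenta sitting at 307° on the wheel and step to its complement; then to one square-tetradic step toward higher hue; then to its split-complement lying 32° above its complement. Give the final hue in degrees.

+180° (complement): 307 + 180 = 487 → 487 − 360 = 127°
+90° (square ↑): 127 + 90 = 217°
+212° (split-comp 32° ↑): 217 + 212 = 429 → 429 − 360 = 69°

69°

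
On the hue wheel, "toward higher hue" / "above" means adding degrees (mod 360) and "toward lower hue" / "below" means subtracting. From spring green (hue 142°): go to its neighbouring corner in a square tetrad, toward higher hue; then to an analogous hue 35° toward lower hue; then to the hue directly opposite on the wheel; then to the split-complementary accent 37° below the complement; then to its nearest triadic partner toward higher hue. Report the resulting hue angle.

280°

142 + 90 = 232°   (square ↑)
232 − 35 = 197°   (analog 35° ↓)
197 + 180 = 377 → 377 − 360 = 17°   (complement)
17 + 143 = 160°   (split-comp 37° ↓)
160 + 120 = 280°   (triadic ↑)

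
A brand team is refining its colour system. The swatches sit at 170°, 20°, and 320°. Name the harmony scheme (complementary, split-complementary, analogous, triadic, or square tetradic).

split-complementary

Sort the hues: 20°, 170°, 320°.
Successive gaps around the wheel: 150°, 150°, 60°.
Two 150° gaps and one 60° gap — a base hue opposite a pair of accents 30° either side of its complement — is the split-complementary pattern.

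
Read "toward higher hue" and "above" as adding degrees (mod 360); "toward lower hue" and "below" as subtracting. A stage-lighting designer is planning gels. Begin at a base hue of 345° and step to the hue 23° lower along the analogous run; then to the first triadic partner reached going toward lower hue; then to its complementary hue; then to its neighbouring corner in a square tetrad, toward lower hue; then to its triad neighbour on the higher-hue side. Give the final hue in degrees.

−23° (analog 23° ↓): 345 − 23 = 322°
−120° (triadic ↓): 322 − 120 = 202°
+180° (complement): 202 + 180 = 382 → 382 − 360 = 22°
−90° (square ↓): 22 − 90 = -68 → -68 + 360 = 292°
+120° (triadic ↑): 292 + 120 = 412 → 412 − 360 = 52°

52°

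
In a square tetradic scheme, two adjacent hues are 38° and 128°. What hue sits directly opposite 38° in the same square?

A square tetradic scheme places four hues 90° apart; opposite corners are 180° apart.
38 + 180 = 218°

218°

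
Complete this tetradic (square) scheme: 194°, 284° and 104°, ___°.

A square tetradic scheme places four hues every 90°.
The full set through 104° is {14°, 104°, 194°, 284°}.
Given {104°, 194°, 284°}, the missing hue is 14°.

14°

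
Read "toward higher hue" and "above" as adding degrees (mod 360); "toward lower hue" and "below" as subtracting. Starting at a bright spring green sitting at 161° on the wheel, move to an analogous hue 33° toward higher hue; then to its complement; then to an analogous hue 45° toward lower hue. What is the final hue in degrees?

329°

analog 33° ↑ +33°: 161 + 33 = 194°
complement +180°: 194 + 180 = 374 → 374 − 360 = 14°
analog 45° ↓ −45°: 14 − 45 = -31 → -31 + 360 = 329°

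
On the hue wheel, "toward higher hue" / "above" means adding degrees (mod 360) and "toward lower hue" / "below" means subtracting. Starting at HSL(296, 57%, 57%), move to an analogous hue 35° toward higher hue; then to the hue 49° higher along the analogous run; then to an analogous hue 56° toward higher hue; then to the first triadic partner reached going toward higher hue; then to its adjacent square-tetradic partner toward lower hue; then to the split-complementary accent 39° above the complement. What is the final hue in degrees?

325°

analog 35° ↑ +35°: 296 + 35 = 331°
analog 49° ↑ +49°: 331 + 49 = 380 → 380 − 360 = 20°
analog 56° ↑ +56°: 20 + 56 = 76°
triadic ↑ +120°: 76 + 120 = 196°
square ↓ −90°: 196 − 90 = 106°
split-comp 39° ↑ +219°: 106 + 219 = 325°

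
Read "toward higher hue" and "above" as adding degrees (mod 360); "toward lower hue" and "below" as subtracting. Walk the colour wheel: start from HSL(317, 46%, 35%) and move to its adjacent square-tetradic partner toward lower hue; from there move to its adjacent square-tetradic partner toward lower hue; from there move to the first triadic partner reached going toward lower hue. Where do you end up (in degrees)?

17°

square ↓ −90°: 317 − 90 = 227°
square ↓ −90°: 227 − 90 = 137°
triadic ↓ −120°: 137 − 120 = 17°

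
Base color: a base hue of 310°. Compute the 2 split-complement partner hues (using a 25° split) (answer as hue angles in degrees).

Split-complementary hues sit 25° either side of the complement.
Complement of 310°: 310 + 180 = 490 → 490 − 360 = 130°
130 − 25 = 105°
130 + 25 = 155°

105° and 155°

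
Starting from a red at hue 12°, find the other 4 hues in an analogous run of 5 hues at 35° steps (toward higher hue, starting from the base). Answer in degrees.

Analogous hues sit every 35° along the wheel.
12 + 35 = 47°
12 + 70 = 82°
12 + 105 = 117°
12 + 140 = 152°

47°, 82°, 117°, 152°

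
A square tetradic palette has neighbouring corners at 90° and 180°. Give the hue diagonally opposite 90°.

A square tetradic scheme places four hues 90° apart; opposite corners are 180° apart.
90 + 180 = 270°

270°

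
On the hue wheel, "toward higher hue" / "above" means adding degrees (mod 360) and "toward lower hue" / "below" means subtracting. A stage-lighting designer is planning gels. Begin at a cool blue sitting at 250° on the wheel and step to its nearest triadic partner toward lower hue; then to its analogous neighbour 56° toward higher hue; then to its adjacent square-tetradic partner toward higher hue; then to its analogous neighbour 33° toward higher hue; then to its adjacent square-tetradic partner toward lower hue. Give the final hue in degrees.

250 − 120 = 130°   (triadic ↓)
130 + 56 = 186°   (analog 56° ↑)
186 + 90 = 276°   (square ↑)
276 + 33 = 309°   (analog 33° ↑)
309 − 90 = 219°   (square ↓)

219°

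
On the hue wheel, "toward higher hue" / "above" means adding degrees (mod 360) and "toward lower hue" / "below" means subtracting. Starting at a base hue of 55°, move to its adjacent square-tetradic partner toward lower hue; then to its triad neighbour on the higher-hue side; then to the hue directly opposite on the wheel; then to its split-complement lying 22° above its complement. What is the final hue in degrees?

107°

−90° (square ↓): 55 − 90 = -35 → -35 + 360 = 325°
+120° (triadic ↑): 325 + 120 = 445 → 445 − 360 = 85°
+180° (complement): 85 + 180 = 265°
+202° (split-comp 22° ↑): 265 + 202 = 467 → 467 − 360 = 107°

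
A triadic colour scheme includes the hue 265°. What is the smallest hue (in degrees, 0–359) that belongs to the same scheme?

25°

A triad places three hues 120° apart.
The full set through 265° is {25°, 145°, 265°}.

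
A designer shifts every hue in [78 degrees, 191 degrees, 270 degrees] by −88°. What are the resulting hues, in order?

78 − 88 = -10 → -10 + 360 = 350°
191 − 88 = 103°
270 − 88 = 182°

350°, 103°, 182°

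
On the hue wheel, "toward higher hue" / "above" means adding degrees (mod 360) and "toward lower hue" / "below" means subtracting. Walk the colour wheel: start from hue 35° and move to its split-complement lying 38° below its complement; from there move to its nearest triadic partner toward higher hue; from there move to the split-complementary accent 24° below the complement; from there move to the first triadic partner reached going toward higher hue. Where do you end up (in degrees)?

213°

split-comp 38° ↓ +142°: 35 + 142 = 177°
triadic ↑ +120°: 177 + 120 = 297°
split-comp 24° ↓ +156°: 297 + 156 = 453 → 453 − 360 = 93°
triadic ↑ +120°: 93 + 120 = 213°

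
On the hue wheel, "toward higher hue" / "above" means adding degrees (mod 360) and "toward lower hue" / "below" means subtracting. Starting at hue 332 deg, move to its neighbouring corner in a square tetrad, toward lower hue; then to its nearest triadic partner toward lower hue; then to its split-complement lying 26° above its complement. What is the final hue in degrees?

square ↓ −90°: 332 − 90 = 242°
triadic ↓ −120°: 242 − 120 = 122°
split-comp 26° ↑ +206°: 122 + 206 = 328°

328°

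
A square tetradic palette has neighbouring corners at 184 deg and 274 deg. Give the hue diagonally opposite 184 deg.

A square tetradic scheme places four hues 90° apart; opposite corners are 180° apart.
184 + 180 = 364 → 364 − 360 = 4°

4°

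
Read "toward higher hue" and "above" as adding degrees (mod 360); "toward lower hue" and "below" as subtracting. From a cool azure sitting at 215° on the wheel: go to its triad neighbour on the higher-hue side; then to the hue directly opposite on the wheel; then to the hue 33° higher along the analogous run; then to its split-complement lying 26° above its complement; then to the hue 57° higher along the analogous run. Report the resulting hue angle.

91°

215 + 120 = 335°   (triadic ↑)
335 + 180 = 515 → 515 − 360 = 155°   (complement)
155 + 33 = 188°   (analog 33° ↑)
188 + 206 = 394 → 394 − 360 = 34°   (split-comp 26° ↑)
34 + 57 = 91°   (analog 57° ↑)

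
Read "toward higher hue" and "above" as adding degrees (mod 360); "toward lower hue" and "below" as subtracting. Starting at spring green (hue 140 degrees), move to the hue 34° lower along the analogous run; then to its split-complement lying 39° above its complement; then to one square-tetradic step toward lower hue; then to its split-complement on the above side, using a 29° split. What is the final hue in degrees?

84°

analog 34° ↓ −34°: 140 − 34 = 106°
split-comp 39° ↑ +219°: 106 + 219 = 325°
square ↓ −90°: 325 − 90 = 235°
split-comp 29° ↑ +209°: 235 + 209 = 444 → 444 − 360 = 84°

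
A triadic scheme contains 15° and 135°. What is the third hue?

255°

A triad spaces three hues 120° apart.
The full set is {15°, 135°, 255°}.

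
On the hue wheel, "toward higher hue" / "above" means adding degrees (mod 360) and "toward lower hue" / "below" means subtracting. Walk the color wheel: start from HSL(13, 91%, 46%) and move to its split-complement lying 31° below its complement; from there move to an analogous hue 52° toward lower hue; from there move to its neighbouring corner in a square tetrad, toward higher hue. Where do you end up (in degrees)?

split-comp 31° ↓ +149°: 13 + 149 = 162°
analog 52° ↓ −52°: 162 − 52 = 110°
square ↑ +90°: 110 + 90 = 200°

200°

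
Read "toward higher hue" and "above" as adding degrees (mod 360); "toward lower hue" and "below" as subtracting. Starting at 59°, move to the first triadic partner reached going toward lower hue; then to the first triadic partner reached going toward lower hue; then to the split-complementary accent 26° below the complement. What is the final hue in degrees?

triadic ↓ −120°: 59 − 120 = -61 → -61 + 360 = 299°
triadic ↓ −120°: 299 − 120 = 179°
split-comp 26° ↓ +154°: 179 + 154 = 333°

333°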